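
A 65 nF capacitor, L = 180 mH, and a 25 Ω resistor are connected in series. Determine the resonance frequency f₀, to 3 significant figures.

1.47 kHz

ω₀ = 1/√(LC) = 1/√(0.18 × 6.5e-08) = 9245 rad/s
f₀ = ω₀/(2π) = 1.47 kHz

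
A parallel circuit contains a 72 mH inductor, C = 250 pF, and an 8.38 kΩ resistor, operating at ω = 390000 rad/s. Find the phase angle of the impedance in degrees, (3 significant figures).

-27.4°

X_L = ωL = 28100 Ω
X_C = 1/(ωC) = 10300 Ω
Parallel: admittances add. Y = 1/R + 1/(jωL) + jωC
Y = (0.000119 + j6.19e-05) S
|Y| = 0.000134 S → |Z| = 1/|Y| = 7440 Ω, ∠Z = −∠Y = -27.4°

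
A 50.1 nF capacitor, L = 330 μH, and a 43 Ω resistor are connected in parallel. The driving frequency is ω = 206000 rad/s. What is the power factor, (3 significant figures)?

X_L = ωL = 68.0 Ω
X_C = 1/(ωC) = 96.9 Ω
Parallel: admittances add. Y = 1/R + 1/(jωL) + jωC
Y = (0.0233 − j0.00439) S
|Y| = 0.0237 S → |Z| = 1/|Y| = 42.3 Ω, ∠Z = −∠Y = 10.7°
cos φ = cos(10.7°) = 0.983

0.983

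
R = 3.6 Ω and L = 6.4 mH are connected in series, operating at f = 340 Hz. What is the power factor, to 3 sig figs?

ω = 2πf = 2136 rad/s
X_L = ωL = 13.7 Ω
Z = 3.60 + j13.7 Ω
|Z| = √(3.60² + 13.7²) = 14.1 Ω
∠Z = arctan(13.7/3.60) = 75.2°
cos φ = cos(75.2°) = 0.255

0.255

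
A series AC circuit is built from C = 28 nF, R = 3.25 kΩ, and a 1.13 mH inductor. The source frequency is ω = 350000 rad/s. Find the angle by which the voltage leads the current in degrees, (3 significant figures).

X_L = ωL = 396 Ω
X_C = 1/(ωC) = 102 Ω
Net reactance X = X_L − X_C = 293 Ω
Z = 3250 + j293 Ω
|Z| = √(3250² + 293²) = 3260 Ω
∠Z = arctan(293/3250) = 5.16°

5.16°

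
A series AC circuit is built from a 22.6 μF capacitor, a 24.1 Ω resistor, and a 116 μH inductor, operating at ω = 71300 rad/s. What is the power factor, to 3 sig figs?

X_L = ωL = 8.27 Ω
X_C = 1/(ωC) = 0.621 Ω
Net reactance X = X_L − X_C = 7.65 Ω
Z = 24.1 + j7.65 Ω
|Z| = √(24.1² + 7.65²) = 25.3 Ω
∠Z = arctan(7.65/24.1) = 17.6°
cos φ = cos(17.6°) = 0.953

0.953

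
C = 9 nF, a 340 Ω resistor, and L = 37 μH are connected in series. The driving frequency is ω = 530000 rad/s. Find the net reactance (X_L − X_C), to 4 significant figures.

-190.0 Ω

X_L = ωL = 19.61 Ω
X_C = 1/(ωC) = 209.6 Ω
X = 19.61 − 209.6 = -190.0 Ω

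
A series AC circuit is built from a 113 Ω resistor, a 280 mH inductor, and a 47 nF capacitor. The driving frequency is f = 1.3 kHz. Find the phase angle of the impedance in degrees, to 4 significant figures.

ω = 2πf = 8168 rad/s
X_L = ωL = 2287 Ω
X_C = 1/(ωC) = 2605 Ω
Net reactance X = X_L − X_C = -317.7 Ω
Z = 113.0 − j317.7 Ω
|Z| = √(113.0² + 317.7²) = 337.2 Ω
∠Z = arctan(-317.7/113.0) = -70.42°

-70.42°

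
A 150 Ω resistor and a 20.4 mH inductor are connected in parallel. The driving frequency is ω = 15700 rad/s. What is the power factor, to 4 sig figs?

X_L = ωL = 320.3 Ω
Parallel: admittances add. Y = 1/R + 1/(jωL)
Y = (0.006667 − j0.003122) S
|Y| = 0.007362 S → |Z| = 1/|Y| = 135.8 Ω, ∠Z = −∠Y = 25.10°
cos φ = cos(25.10°) = 0.9056

0.9056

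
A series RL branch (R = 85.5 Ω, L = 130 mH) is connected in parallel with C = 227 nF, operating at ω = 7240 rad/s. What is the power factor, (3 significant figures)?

X_L = ωL = 941 Ω
X_C = 1/(ωC) = 608 Ω
Branch 1 (R+jX_L): Z₁ = 85.5 + j941 Ω, |Z₁| = 945 Ω
Branch 2 (−jX_C): Z₂ = −j608 Ω
Parallel: Z = Z₁Z₂/(Z₁+Z₂), |Z| = 1670 Ω, ∠Z = -80.8°
cos φ = cos(-80.8°) = 0.160

0.160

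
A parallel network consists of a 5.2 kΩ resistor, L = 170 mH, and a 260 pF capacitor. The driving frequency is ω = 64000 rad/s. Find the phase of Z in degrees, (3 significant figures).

X_L = ωL = 10900 Ω
X_C = 1/(ωC) = 60100 Ω
Parallel: admittances add. Y = 1/R + 1/(jωL) + jωC
Y = (0.000192 − j7.53e-05) S
|Y| = 0.000207 S → |Z| = 1/|Y| = 4840 Ω, ∠Z = −∠Y = 21.4°

21.4°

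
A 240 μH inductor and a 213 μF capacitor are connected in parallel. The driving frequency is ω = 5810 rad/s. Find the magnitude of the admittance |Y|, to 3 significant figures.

X_L = ωL = 1.39 Ω
X_C = 1/(ωC) = 0.808 Ω
Parallel: admittances add. Y = 1/(jωL) + jωC
Y = (0 + j0.520) S
|Y| = 0.520 S → |Z| = 1/|Y| = 1.92 Ω, ∠Z = −∠Y = -90.0°

520 mS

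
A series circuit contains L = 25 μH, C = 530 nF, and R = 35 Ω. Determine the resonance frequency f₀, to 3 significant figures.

43.7 kHz

ω₀ = 1/√(LC) = 1/√(2.5e-05 × 5.3e-07) = 274700 rad/s
f₀ = ω₀/(2π) = 43.7 kHz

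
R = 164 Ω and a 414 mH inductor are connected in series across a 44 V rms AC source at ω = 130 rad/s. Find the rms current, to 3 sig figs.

X_L = ωL = 53.8 Ω
Z = 164 + j53.8 Ω
|Z| = √(164² + 53.8²) = 173 Ω
I = V/|Z| = 44/173 = 255 mA

255 mA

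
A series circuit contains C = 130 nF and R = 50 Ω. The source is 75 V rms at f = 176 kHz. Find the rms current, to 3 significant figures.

1.49 A

ω = 2πf = 1.106e+06 rad/s
X_C = 1/(ωC) = 6.96 Ω
Z = 50.0 − j6.96 Ω
|Z| = √(50.0² + 6.96²) = 50.5 Ω
I = V/|Z| = 75/50.5 = 1.49 A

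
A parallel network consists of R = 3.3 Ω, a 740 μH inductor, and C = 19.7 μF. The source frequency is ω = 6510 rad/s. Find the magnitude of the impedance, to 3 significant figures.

X_L = ωL = 4.82 Ω
X_C = 1/(ωC) = 7.80 Ω
Parallel: admittances add. Y = 1/R + 1/(jωL) + jωC
Y = (0.303 − j0.0793) S
|Y| = 0.313 S → |Z| = 1/|Y| = 3.19 Ω, ∠Z = −∠Y = 14.7°

3.19 Ω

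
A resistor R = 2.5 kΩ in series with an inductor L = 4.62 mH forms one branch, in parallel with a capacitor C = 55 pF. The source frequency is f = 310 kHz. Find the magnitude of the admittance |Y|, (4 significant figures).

28.93 μS

ω = 2πf = 1.948e+06 rad/s
X_L = ωL = 8999 Ω
X_C = 1/(ωC) = 9335 Ω
Branch 1 (R+jX_L): Z₁ = 2500 + j8999 Ω, |Z₁| = 9340 Ω
Branch 2 (−jX_C): Z₂ = −j9335 Ω
Parallel: Z = Z₁Z₂/(Z₁+Z₂), |Z| = 34560 Ω, ∠Z = -7.875°
|Y| = 1/|Z| = 28.93 μS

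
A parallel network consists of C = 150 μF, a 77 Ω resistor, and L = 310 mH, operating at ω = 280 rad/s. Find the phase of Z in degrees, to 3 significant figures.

X_L = ωL = 86.8 Ω
X_C = 1/(ωC) = 23.8 Ω
Parallel: admittances add. Y = 1/R + 1/(jωL) + jωC
Y = (0.0130 + j0.0305) S
|Y| = 0.0331 S → |Z| = 1/|Y| = 30.2 Ω, ∠Z = −∠Y = -66.9°

-66.9°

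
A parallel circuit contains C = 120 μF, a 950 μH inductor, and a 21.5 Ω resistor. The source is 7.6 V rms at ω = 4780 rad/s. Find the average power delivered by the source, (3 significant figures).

2.69 W

X_L = ωL = 4.54 Ω
X_C = 1/(ωC) = 1.74 Ω
Parallel: admittances add. Y = 1/R + 1/(jωL) + jωC
Y = (0.0465 + j0.353) S
|Y| = 0.356 S → |Z| = 1/|Y| = 2.81 Ω, ∠Z = −∠Y = -82.5°
I = V/|Z| = 2.71 A
P = VI cos φ = 7.6 × 2.71 × cos(-82.5°) = 2.69 W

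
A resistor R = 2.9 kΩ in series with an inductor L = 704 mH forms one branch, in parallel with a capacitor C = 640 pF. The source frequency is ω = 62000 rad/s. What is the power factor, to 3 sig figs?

0.0895

X_L = ωL = 43600 Ω
X_C = 1/(ωC) = 25200 Ω
Branch 1 (R+jX_L): Z₁ = 2900 + j43600 Ω, |Z₁| = 43700 Ω
Branch 2 (−jX_C): Z₂ = −j25200 Ω
Parallel: Z = Z₁Z₂/(Z₁+Z₂), |Z| = 59000 Ω, ∠Z = -84.9°
cos φ = cos(-84.9°) = 0.0895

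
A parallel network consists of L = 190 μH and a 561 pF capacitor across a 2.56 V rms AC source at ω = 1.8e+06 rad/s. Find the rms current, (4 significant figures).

X_L = ωL = 342.0 Ω
X_C = 1/(ωC) = 990.3 Ω
Parallel: admittances add. Y = 1/(jωL) + jωC
Y = (0 − j0.001914) S
|Y| = 0.001914 S → |Z| = 1/|Y| = 522.4 Ω, ∠Z = −∠Y = 90.00°
I = V/|Z| = 2.56/522.4 = 4.900 mA

4.900 mA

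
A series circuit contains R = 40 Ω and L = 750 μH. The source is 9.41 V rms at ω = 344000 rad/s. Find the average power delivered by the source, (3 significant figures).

52.0 mW

X_L = ωL = 258 Ω
Z = 40.0 + j258 Ω
|Z| = √(40.0² + 258²) = 261 Ω
∠Z = arctan(258/40.0) = 81.2°
I = V/|Z| = 36.0 mA
P = VI cos φ = 9.41 × 0.0360 × cos(81.2°) = 52.0 mW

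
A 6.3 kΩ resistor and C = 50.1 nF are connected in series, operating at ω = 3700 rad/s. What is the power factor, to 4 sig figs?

X_C = 1/(ωC) = 5395 Ω
Z = 6300 − j5395 Ω
|Z| = √(6300² + 5395²) = 8294 Ω
∠Z = arctan(-5395/6300) = -40.57°
cos φ = cos(-40.57°) = 0.7596

0.7596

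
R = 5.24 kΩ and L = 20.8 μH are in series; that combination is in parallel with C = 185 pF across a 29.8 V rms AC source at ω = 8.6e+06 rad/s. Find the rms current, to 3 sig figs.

X_L = ωL = 179 Ω
X_C = 1/(ωC) = 629 Ω
Branch 1 (R+jX_L): Z₁ = 5240 + j179 Ω, |Z₁| = 5240 Ω
Branch 2 (−jX_C): Z₂ = −j629 Ω
Parallel: Z = Z₁Z₂/(Z₁+Z₂), |Z| = 627 Ω, ∠Z = -83.1°
I = V/|Z| = 29.8/627 = 47.6 mA

47.6 mA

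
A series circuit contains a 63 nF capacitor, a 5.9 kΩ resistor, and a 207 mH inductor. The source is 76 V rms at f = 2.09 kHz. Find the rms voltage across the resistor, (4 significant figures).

73.63 V

ω = 2πf = 13130 rad/s
X_L = ωL = 2718 Ω
X_C = 1/(ωC) = 1209 Ω
Net reactance X = X_L − X_C = 1510 Ω
Z = 5900 + j1510 Ω
|Z| = √(5900² + 1510²) = 6090 Ω
I = V/|Z| = 12.48 mA
V_R = I·|Z_R| = 0.01248 × 5900 = 73.63 V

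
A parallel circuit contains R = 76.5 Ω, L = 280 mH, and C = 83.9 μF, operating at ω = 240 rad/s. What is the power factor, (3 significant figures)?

0.928

X_L = ωL = 67.2 Ω
X_C = 1/(ωC) = 49.7 Ω
Parallel: admittances add. Y = 1/R + 1/(jωL) + jωC
Y = (0.0131 + j0.00526) S
|Y| = 0.0141 S → |Z| = 1/|Y| = 71.0 Ω, ∠Z = −∠Y = -21.9°
cos φ = cos(-21.9°) = 0.928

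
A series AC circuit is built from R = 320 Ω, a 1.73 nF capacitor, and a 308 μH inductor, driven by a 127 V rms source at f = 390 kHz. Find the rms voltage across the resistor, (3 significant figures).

ω = 2πf = 2.45e+06 rad/s
X_L = ωL = 755 Ω
X_C = 1/(ωC) = 236 Ω
Net reactance X = X_L − X_C = 519 Ω
Z = 320 + j519 Ω
|Z| = √(320² + 519²) = 610 Ω
I = V/|Z| = 208 mA
V_R = I·|Z_R| = 0.208 × 320 = 66.7 V

66.7 V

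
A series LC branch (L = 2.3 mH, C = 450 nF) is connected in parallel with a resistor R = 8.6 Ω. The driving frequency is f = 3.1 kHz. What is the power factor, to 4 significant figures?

ω = 2πf = 19480 rad/s
X_L = ωL = 44.80 Ω
X_C = 1/(ωC) = 114.1 Ω
Branch 1: Z₁ = R = 8.600 Ω
Branch 2 (series LC): Z₂ = j(X_L − X_C) = −j69.29 Ω
Parallel: Z = Z₁Z₂/(Z₁+Z₂), |Z| = 8.535 Ω, ∠Z = -7.075°
cos φ = cos(-7.075°) = 0.9924

0.9924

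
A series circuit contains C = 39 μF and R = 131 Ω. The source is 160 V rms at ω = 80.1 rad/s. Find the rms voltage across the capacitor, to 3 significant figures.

X_C = 1/(ωC) = 320 Ω
Z = 131 − j320 Ω
|Z| = √(131² + 320²) = 346 Ω
I = V/|Z| = 463 mA
V_C = I·|Z_C| = 0.463 × 320 = 148 V

148 V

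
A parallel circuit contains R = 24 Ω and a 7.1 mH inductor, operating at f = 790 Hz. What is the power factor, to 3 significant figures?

0.827

ω = 2πf = 4964 rad/s
X_L = ωL = 35.2 Ω
Parallel: admittances add. Y = 1/R + 1/(jωL)
Y = (0.0417 − j0.0284) S
|Y| = 0.0504 S → |Z| = 1/|Y| = 19.8 Ω, ∠Z = −∠Y = 34.3°
cos φ = cos(34.3°) = 0.827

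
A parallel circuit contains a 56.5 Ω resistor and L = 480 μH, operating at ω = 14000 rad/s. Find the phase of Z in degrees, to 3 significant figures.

X_L = ωL = 6.72 Ω
Parallel: admittances add. Y = 1/R + 1/(jωL)
Y = (0.0177 − j0.149) S
|Y| = 0.150 S → |Z| = 1/|Y| = 6.67 Ω, ∠Z = −∠Y = 83.2°

83.2°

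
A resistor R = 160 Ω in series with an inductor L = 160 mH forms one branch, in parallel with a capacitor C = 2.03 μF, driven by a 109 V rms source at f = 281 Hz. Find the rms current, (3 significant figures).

193 mA

ω = 2πf = 1766 rad/s
X_L = ωL = 282 Ω
X_C = 1/(ωC) = 279 Ω
Branch 1 (R+jX_L): Z₁ = 160 + j282 Ω, |Z₁| = 325 Ω
Branch 2 (−jX_C): Z₂ = −j279 Ω
Parallel: Z = Z₁Z₂/(Z₁+Z₂), |Z| = 566 Ω, ∠Z = -30.8°
I = V/|Z| = 109/566 = 193 mA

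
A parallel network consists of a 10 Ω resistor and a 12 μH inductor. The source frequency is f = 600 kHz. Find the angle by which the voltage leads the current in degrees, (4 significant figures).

12.46°

ω = 2πf = 3.77e+06 rad/s
X_L = ωL = 45.24 Ω
Parallel: admittances add. Y = 1/R + 1/(jωL)
Y = (0.1000 − j0.02210) S
|Y| = 0.1024 S → |Z| = 1/|Y| = 9.764 Ω, ∠Z = −∠Y = 12.46°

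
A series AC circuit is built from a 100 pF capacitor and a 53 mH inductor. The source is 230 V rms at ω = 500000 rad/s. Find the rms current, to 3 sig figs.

35.4 mA

X_L = ωL = 26500 Ω
X_C = 1/(ωC) = 20000 Ω
Net reactance X = X_L − X_C = 6500 Ω
Z = j6500 Ω
|Z| = √(0² + 6500²) = 6500 Ω
I = V/|Z| = 230/6500 = 35.4 mA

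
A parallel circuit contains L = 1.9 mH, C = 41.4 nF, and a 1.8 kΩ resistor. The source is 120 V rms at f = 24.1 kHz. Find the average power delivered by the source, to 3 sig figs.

8.00 W

ω = 2πf = 151400 rad/s
X_L = ωL = 288 Ω
X_C = 1/(ωC) = 160 Ω
Parallel: admittances add. Y = 1/R + 1/(jωL) + jωC
Y = (0.000556 + j0.00279) S
|Y| = 0.00285 S → |Z| = 1/|Y| = 351 Ω, ∠Z = −∠Y = -78.8°
I = V/|Z| = 342 mA
P = VI cos φ = 120 × 0.342 × cos(-78.8°) = 8.00 W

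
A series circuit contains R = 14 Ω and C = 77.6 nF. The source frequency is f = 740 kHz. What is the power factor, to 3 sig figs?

0.981

ω = 2πf = 4.65e+06 rad/s
X_C = 1/(ωC) = 2.77 Ω
Z = 14.0 − j2.77 Ω
|Z| = √(14.0² + 2.77²) = 14.3 Ω
∠Z = arctan(-2.77/14.0) = -11.2°
cos φ = cos(-11.2°) = 0.981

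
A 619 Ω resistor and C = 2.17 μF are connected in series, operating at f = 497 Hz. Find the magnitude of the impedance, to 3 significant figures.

636 Ω

ω = 2πf = 3123 rad/s
X_C = 1/(ωC) = 148 Ω
Z = 619 − j148 Ω
|Z| = √(619² + 148²) = 636 Ω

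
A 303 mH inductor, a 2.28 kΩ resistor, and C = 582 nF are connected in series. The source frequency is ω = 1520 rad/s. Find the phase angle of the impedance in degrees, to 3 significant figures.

X_L = ωL = 461 Ω
X_C = 1/(ωC) = 1130 Ω
Net reactance X = X_L − X_C = -670 Ω
Z = 2280 − j670 Ω
|Z| = √(2280² + 670²) = 2380 Ω
∠Z = arctan(-670/2280) = -16.4°

-16.4°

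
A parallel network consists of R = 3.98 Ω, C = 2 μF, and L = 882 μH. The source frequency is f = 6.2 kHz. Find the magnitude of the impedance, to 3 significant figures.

3.91 Ω

ω = 2πf = 38960 rad/s
X_L = ωL = 34.4 Ω
X_C = 1/(ωC) = 12.8 Ω
Parallel: admittances add. Y = 1/R + 1/(jωL) + jωC
Y = (0.251 + j0.0488) S
|Y| = 0.256 S → |Z| = 1/|Y| = 3.91 Ω, ∠Z = −∠Y = -11.0°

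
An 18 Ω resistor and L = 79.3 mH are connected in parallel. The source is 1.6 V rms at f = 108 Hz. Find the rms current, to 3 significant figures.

ω = 2πf = 678.6 rad/s
X_L = ωL = 53.8 Ω
Parallel: admittances add. Y = 1/R + 1/(jωL)
Y = (0.0556 − j0.0186) S
|Y| = 0.0586 S → |Z| = 1/|Y| = 17.1 Ω, ∠Z = −∠Y = 18.5°
I = V/|Z| = 1.6/17.1 = 93.7 mA

93.7 mA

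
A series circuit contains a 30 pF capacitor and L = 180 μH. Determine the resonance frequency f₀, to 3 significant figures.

2.17 MHz

ω₀ = 1/√(LC) = 1/√(0.00018 × 3e-11) = 1.361e+07 rad/s
f₀ = ω₀/(2π) = 2.17 MHz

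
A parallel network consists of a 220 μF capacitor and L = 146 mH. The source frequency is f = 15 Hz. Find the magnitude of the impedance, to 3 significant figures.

19.3 Ω

ω = 2πf = 94.25 rad/s
X_L = ωL = 13.8 Ω
X_C = 1/(ωC) = 48.2 Ω
Parallel: admittances add. Y = 1/(jωL) + jωC
Y = (0 − j0.0519) S
|Y| = 0.0519 S → |Z| = 1/|Y| = 19.3 Ω, ∠Z = −∠Y = 90.0°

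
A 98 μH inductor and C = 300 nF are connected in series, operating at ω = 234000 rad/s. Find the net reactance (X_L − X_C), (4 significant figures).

X_L = ωL = 22.93 Ω
X_C = 1/(ωC) = 14.25 Ω
X = 22.93 − 14.25 = 8.687 Ω

8.687 Ω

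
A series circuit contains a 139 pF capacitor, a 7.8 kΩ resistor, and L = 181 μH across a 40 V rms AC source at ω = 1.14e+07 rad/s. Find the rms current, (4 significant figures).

X_L = ωL = 2063 Ω
X_C = 1/(ωC) = 631.1 Ω
Net reactance X = X_L − X_C = 1432 Ω
Z = 7800 + j1432 Ω
|Z| = √(7800² + 1432²) = 7930 Ω
I = V/|Z| = 40/7930 = 5.044 mA

5.044 mA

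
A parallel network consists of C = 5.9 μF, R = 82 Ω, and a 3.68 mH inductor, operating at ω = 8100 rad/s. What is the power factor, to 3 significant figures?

X_L = ωL = 29.8 Ω
X_C = 1/(ωC) = 20.9 Ω
Parallel: admittances add. Y = 1/R + 1/(jωL) + jωC
Y = (0.0122 + j0.0142) S
|Y| = 0.0187 S → |Z| = 1/|Y| = 53.3 Ω, ∠Z = −∠Y = -49.4°
cos φ = cos(-49.4°) = 0.650

0.650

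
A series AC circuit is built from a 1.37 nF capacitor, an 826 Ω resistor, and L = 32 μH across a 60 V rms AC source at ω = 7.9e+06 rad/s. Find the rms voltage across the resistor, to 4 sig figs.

58.90 V

X_L = ωL = 252.8 Ω
X_C = 1/(ωC) = 92.40 Ω
Net reactance X = X_L − X_C = 160.4 Ω
Z = 826.0 + j160.4 Ω
|Z| = √(826.0² + 160.4²) = 841.4 Ω
I = V/|Z| = 71.31 mA
V_R = I·|Z_R| = 0.07131 × 826.0 = 58.90 V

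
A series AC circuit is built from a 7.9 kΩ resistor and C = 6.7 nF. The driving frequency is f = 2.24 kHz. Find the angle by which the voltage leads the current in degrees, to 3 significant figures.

-53.3°

ω = 2πf = 14070 rad/s
X_C = 1/(ωC) = 10600 Ω
Z = 7900 − j10600 Ω
|Z| = √(7900² + 10600²) = 13200 Ω
∠Z = arctan(-10600/7900) = -53.3°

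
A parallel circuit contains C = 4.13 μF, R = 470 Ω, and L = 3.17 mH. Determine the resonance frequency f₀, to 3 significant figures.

1.39 kHz

ω₀ = 1/√(LC) = 1/√(0.00317 × 4.13e-06) = 8740 rad/s
f₀ = ω₀/(2π) = 1.39 kHz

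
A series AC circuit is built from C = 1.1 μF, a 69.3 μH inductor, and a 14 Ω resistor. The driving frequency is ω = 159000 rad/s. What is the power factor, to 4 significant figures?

X_L = ωL = 11.02 Ω
X_C = 1/(ωC) = 5.718 Ω
Net reactance X = X_L − X_C = 5.301 Ω
Z = 14.00 + j5.301 Ω
|Z| = √(14.00² + 5.301²) = 14.97 Ω
∠Z = arctan(5.301/14.00) = 20.74°
cos φ = cos(20.74°) = 0.9352

0.9352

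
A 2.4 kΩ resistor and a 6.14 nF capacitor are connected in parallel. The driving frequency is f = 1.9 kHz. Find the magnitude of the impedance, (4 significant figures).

ω = 2πf = 11940 rad/s
X_C = 1/(ωC) = 13640 Ω
Parallel: admittances add. Y = 1/R + jωC
Y = (0.0004167 + j7.33e-05) S
|Y| = 0.0004231 S → |Z| = 1/|Y| = 2364 Ω, ∠Z = −∠Y = -9.977°

2364 Ω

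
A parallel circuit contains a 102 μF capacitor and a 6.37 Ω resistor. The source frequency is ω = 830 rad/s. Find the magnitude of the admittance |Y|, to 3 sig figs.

X_C = 1/(ωC) = 11.8 Ω
Parallel: admittances add. Y = 1/R + jωC
Y = (0.157 + j0.0847) S
|Y| = 0.178 S → |Z| = 1/|Y| = 5.61 Ω, ∠Z = −∠Y = -28.3°

178 mS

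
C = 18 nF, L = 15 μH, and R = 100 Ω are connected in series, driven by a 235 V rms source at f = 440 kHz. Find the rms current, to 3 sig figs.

ω = 2πf = 2.765e+06 rad/s
X_L = ωL = 41.5 Ω
X_C = 1/(ωC) = 20.1 Ω
Net reactance X = X_L − X_C = 21.4 Ω
Z = 100 + j21.4 Ω
|Z| = √(100² + 21.4²) = 102 Ω
I = V/|Z| = 235/102 = 2.30 A

2.30 A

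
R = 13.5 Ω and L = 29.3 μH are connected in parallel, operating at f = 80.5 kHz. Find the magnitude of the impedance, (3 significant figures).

ω = 2πf = 505800 rad/s
X_L = ωL = 14.8 Ω
Parallel: admittances add. Y = 1/R + 1/(jωL)
Y = (0.0741 − j0.0675) S
|Y| = 0.100 S → |Z| = 1/|Y| = 9.98 Ω, ∠Z = −∠Y = 42.3°

9.98 Ω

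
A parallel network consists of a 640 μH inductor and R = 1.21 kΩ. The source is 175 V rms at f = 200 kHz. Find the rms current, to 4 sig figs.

261.3 mA

ω = 2πf = 1.257e+06 rad/s
X_L = ωL = 804.2 Ω
Parallel: admittances add. Y = 1/R + 1/(jωL)
Y = (0.0008264 − j0.001243) S
|Y| = 0.001493 S → |Z| = 1/|Y| = 669.8 Ω, ∠Z = −∠Y = 56.39°
I = V/|Z| = 175/669.8 = 261.3 mA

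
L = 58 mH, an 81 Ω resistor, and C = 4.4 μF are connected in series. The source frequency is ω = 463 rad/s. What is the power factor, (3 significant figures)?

0.172

X_L = ωL = 26.9 Ω
X_C = 1/(ωC) = 491 Ω
Net reactance X = X_L − X_C = -464 Ω
Z = 81.0 − j464 Ω
|Z| = √(81.0² + 464²) = 471 Ω
∠Z = arctan(-464/81.0) = -80.1°
cos φ = cos(-80.1°) = 0.172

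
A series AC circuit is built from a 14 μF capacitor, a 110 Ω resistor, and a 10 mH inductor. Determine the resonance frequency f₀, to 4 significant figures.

ω₀ = 1/√(LC) = 1/√(0.01 × 1.4e-05) = 2673 rad/s
f₀ = ω₀/(2π) = 425.4 Hz

425.4 Hz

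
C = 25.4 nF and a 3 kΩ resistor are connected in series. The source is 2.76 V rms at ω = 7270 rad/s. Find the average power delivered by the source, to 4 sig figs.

X_C = 1/(ωC) = 5415 Ω
Z = 3000 − j5415 Ω
|Z| = √(3000² + 5415²) = 6191 Ω
∠Z = arctan(-5415/3000) = -61.01°
I = V/|Z| = 445.8 μA
P = VI cos φ = 2.76 × 0.0004458 × cos(-61.01°) = 596.3 μW

596.3 μW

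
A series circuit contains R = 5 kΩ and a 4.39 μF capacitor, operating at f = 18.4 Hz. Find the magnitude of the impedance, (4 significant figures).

5374 Ω

ω = 2πf = 115.6 rad/s
X_C = 1/(ωC) = 1970 Ω
Z = 5000 − j1970 Ω
|Z| = √(5000² + 1970²) = 5374 Ω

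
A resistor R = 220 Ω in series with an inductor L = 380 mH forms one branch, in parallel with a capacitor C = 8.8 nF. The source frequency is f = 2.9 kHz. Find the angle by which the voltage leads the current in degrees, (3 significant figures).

ω = 2πf = 18220 rad/s
X_L = ωL = 6920 Ω
X_C = 1/(ωC) = 6240 Ω
Branch 1 (R+jX_L): Z₁ = 220 + j6920 Ω, |Z₁| = 6930 Ω
Branch 2 (−jX_C): Z₂ = −j6240 Ω
Parallel: Z = Z₁Z₂/(Z₁+Z₂), |Z| = 59800 Ω, ∠Z = -74.1°

-74.1°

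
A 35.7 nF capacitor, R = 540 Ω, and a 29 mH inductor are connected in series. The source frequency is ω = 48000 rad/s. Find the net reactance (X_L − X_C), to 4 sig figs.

X_L = ωL = 1392 Ω
X_C = 1/(ωC) = 583.6 Ω
X = 1392 − 583.6 = 808.4 Ω

808.4 Ω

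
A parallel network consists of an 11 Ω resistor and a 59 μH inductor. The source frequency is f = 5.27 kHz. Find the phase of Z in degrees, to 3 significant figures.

ω = 2πf = 33110 rad/s
X_L = ωL = 1.95 Ω
Parallel: admittances add. Y = 1/R + 1/(jωL)
Y = (0.0909 − j0.512) S
|Y| = 0.520 S → |Z| = 1/|Y| = 1.92 Ω, ∠Z = −∠Y = 79.9°

79.9°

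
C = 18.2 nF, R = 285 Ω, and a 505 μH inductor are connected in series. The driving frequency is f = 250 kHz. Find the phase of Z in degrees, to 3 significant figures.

69.4°

ω = 2πf = 1.571e+06 rad/s
X_L = ωL = 793 Ω
X_C = 1/(ωC) = 35.0 Ω
Net reactance X = X_L − X_C = 758 Ω
Z = 285 + j758 Ω
|Z| = √(285² + 758²) = 810 Ω
∠Z = arctan(758/285) = 69.4°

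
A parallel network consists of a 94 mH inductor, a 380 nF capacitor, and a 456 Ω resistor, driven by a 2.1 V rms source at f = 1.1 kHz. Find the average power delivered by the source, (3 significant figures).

9.67 mW

ω = 2πf = 6912 rad/s
X_L = ωL = 650 Ω
X_C = 1/(ωC) = 381 Ω
Parallel: admittances add. Y = 1/R + 1/(jωL) + jωC
Y = (0.00219 + j0.00109) S
|Y| = 0.00245 S → |Z| = 1/|Y| = 409 Ω, ∠Z = −∠Y = -26.4°
I = V/|Z| = 5.14 mA
P = VI cos φ = 2.1 × 0.00514 × cos(-26.4°) = 9.67 mW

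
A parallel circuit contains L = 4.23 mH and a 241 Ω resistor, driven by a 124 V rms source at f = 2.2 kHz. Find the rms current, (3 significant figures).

ω = 2πf = 13820 rad/s
X_L = ωL = 58.5 Ω
Parallel: admittances add. Y = 1/R + 1/(jωL)
Y = (0.00415 − j0.0171) S
|Y| = 0.0176 S → |Z| = 1/|Y| = 56.8 Ω, ∠Z = −∠Y = 76.4°
I = V/|Z| = 124/56.8 = 2.18 A

2.18 A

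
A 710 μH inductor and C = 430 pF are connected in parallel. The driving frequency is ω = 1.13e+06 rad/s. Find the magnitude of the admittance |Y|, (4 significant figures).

X_L = ωL = 802.3 Ω
X_C = 1/(ωC) = 2058 Ω
Parallel: admittances add. Y = 1/(jωL) + jωC
Y = (0 − j0.0007605) S
|Y| = 0.0007605 S → |Z| = 1/|Y| = 1315 Ω, ∠Z = −∠Y = 90.00°

760.5 μS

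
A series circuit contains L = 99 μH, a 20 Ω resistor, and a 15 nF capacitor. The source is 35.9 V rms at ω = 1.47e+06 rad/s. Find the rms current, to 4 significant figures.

351.4 mA

X_L = ωL = 145.5 Ω
X_C = 1/(ωC) = 45.35 Ω
Net reactance X = X_L − X_C = 100.2 Ω
Z = 20.00 + j100.2 Ω
|Z| = √(20.00² + 100.2²) = 102.2 Ω
I = V/|Z| = 35.9/102.2 = 351.4 mA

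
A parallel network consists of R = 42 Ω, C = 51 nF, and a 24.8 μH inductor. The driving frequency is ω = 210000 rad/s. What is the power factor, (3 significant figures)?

0.130

X_L = ωL = 5.21 Ω
X_C = 1/(ωC) = 93.4 Ω
Parallel: admittances add. Y = 1/R + 1/(jωL) + jωC
Y = (0.0238 − j0.181) S
|Y| = 0.183 S → |Z| = 1/|Y| = 5.47 Ω, ∠Z = −∠Y = 82.5°
cos φ = cos(82.5°) = 0.130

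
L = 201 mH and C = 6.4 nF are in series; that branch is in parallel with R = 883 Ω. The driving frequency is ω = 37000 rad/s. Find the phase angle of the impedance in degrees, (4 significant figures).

15.36°

X_L = ωL = 7437 Ω
X_C = 1/(ωC) = 4223 Ω
Branch 1: Z₁ = R = 883.0 Ω
Branch 2 (series LC): Z₂ = j(X_L − X_C) = j3214 Ω
Parallel: Z = Z₁Z₂/(Z₁+Z₂), |Z| = 851.5 Ω, ∠Z = 15.36°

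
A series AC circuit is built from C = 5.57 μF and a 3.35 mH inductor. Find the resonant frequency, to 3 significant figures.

ω₀ = 1/√(LC) = 1/√(0.00335 × 5.57e-06) = 7321 rad/s
f₀ = ω₀/(2π) = 1.17 kHz

1.17 kHz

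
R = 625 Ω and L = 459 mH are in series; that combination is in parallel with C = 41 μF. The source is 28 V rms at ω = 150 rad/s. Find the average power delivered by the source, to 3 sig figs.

1.24 W

X_L = ωL = 68.9 Ω
X_C = 1/(ωC) = 163 Ω
Branch 1 (R+jX_L): Z₁ = 625 + j68.9 Ω, |Z₁| = 629 Ω
Branch 2 (−jX_C): Z₂ = −j163 Ω
Parallel: Z = Z₁Z₂/(Z₁+Z₂), |Z| = 162 Ω, ∠Z = -75.2°
I = V/|Z| = 173 mA
P = VI cos φ = 28 × 0.173 × cos(-75.2°) = 1.24 W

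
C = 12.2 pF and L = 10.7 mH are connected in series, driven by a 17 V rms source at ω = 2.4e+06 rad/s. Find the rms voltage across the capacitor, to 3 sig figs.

68.5 V

X_L = ωL = 25700 Ω
X_C = 1/(ωC) = 34200 Ω
Net reactance X = X_L − X_C = -8470 Ω
Z = − j8470 Ω
|Z| = √(0² + 8470²) = 8470 Ω
I = V/|Z| = 2.01 mA
V_C = I·|Z_C| = 0.00201 × 34200 = 68.5 V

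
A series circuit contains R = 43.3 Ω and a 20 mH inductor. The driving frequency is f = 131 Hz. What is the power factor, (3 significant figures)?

ω = 2πf = 823.1 rad/s
X_L = ωL = 16.5 Ω
Z = 43.3 + j16.5 Ω
|Z| = √(43.3² + 16.5²) = 46.3 Ω
∠Z = arctan(16.5/43.3) = 20.8°
cos φ = cos(20.8°) = 0.935

0.935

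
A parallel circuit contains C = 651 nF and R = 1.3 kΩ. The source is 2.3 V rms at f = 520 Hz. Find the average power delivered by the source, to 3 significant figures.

ω = 2πf = 3267 rad/s
X_C = 1/(ωC) = 470 Ω
Parallel: admittances add. Y = 1/R + jωC
Y = (0.000769 + j0.00213) S
|Y| = 0.00226 S → |Z| = 1/|Y| = 442 Ω, ∠Z = −∠Y = -70.1°
I = V/|Z| = 5.20 mA
P = VI cos φ = 2.3 × 0.00520 × cos(-70.1°) = 4.07 mW

4.07 mW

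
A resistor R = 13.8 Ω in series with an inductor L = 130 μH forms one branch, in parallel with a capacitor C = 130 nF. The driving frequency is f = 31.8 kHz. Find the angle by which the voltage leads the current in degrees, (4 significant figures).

14.24°

ω = 2πf = 199800 rad/s
X_L = ωL = 25.97 Ω
X_C = 1/(ωC) = 38.50 Ω
Branch 1 (R+jX_L): Z₁ = 13.80 + j25.97 Ω, |Z₁| = 29.41 Ω
Branch 2 (−jX_C): Z₂ = −j38.50 Ω
Parallel: Z = Z₁Z₂/(Z₁+Z₂), |Z| = 60.76 Ω, ∠Z = 14.24°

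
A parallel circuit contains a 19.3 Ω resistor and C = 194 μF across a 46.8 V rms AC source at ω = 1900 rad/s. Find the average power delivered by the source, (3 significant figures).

X_C = 1/(ωC) = 2.71 Ω
Parallel: admittances add. Y = 1/R + jωC
Y = (0.0518 + j0.369) S
|Y| = 0.372 S → |Z| = 1/|Y| = 2.69 Ω, ∠Z = −∠Y = -82.0°
I = V/|Z| = 17.4 A
P = VI cos φ = 46.8 × 17.4 × cos(-82.0°) = 113 W

113 W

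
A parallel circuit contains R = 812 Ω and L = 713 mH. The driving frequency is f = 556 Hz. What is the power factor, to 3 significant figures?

0.951

ω = 2πf = 3493 rad/s
X_L = ωL = 2490 Ω
Parallel: admittances add. Y = 1/R + 1/(jωL)
Y = (0.00123 − j0.000401) S
|Y| = 0.00130 S → |Z| = 1/|Y| = 772 Ω, ∠Z = −∠Y = 18.1°
cos φ = cos(18.1°) = 0.951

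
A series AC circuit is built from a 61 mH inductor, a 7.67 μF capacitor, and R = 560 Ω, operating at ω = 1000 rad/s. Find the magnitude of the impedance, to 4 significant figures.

X_L = ωL = 61.00 Ω
X_C = 1/(ωC) = 130.4 Ω
Net reactance X = X_L − X_C = -69.38 Ω
Z = 560.0 − j69.38 Ω
|Z| = √(560.0² + 69.38²) = 564.3 Ω

564.3 Ω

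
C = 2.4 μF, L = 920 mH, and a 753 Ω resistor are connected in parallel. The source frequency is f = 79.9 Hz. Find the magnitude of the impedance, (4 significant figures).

610.2 Ω

ω = 2πf = 502.0 rad/s
X_L = ωL = 461.9 Ω
X_C = 1/(ωC) = 830.0 Ω
Parallel: admittances add. Y = 1/R + 1/(jωL) + jωC
Y = (0.001328 − j0.0009603) S
|Y| = 0.001639 S → |Z| = 1/|Y| = 610.2 Ω, ∠Z = −∠Y = 35.87°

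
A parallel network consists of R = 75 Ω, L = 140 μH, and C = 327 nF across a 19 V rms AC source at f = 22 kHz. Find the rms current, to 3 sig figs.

282 mA

ω = 2πf = 138200 rad/s
X_L = ωL = 19.4 Ω
X_C = 1/(ωC) = 22.1 Ω
Parallel: admittances add. Y = 1/R + 1/(jωL) + jωC
Y = (0.0133 − j0.00647) S
|Y| = 0.0148 S → |Z| = 1/|Y| = 67.5 Ω, ∠Z = −∠Y = 25.9°
I = V/|Z| = 19/67.5 = 282 mA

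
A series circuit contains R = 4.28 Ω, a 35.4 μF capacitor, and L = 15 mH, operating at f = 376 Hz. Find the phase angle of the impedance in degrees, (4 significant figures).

79.67°

ω = 2πf = 2362 rad/s
X_L = ωL = 35.44 Ω
X_C = 1/(ωC) = 11.96 Ω
Net reactance X = X_L − X_C = 23.48 Ω
Z = 4.280 + j23.48 Ω
|Z| = √(4.280² + 23.48²) = 23.87 Ω
∠Z = arctan(23.48/4.280) = 79.67°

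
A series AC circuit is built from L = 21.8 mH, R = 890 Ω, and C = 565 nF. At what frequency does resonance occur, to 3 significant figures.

ω₀ = 1/√(LC) = 1/√(0.0218 × 5.65e-07) = 9010 rad/s
f₀ = ω₀/(2π) = 1.43 kHz

1.43 kHz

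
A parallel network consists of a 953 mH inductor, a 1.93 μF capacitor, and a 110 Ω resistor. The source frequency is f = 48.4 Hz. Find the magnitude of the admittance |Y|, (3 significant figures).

ω = 2πf = 304.1 rad/s
X_L = ωL = 290 Ω
X_C = 1/(ωC) = 1700 Ω
Parallel: admittances add. Y = 1/R + 1/(jωL) + jωC
Y = (0.00909 − j0.00286) S
|Y| = 0.00953 S → |Z| = 1/|Y| = 105 Ω, ∠Z = −∠Y = 17.5°

9.53 mS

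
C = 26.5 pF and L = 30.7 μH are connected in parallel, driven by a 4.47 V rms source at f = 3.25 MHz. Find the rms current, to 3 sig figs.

ω = 2πf = 2.042e+07 rad/s
X_L = ωL = 627 Ω
X_C = 1/(ωC) = 1850 Ω
Parallel: admittances add. Y = 1/(jωL) + jωC
Y = (0 − j0.00105) S
|Y| = 0.00105 S → |Z| = 1/|Y| = 949 Ω, ∠Z = −∠Y = 90.0°
I = V/|Z| = 4.47/949 = 4.71 mA

4.71 mA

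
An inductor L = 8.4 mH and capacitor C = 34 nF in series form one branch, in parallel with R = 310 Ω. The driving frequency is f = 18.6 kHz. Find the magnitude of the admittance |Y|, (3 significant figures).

3.50 mS

ω = 2πf = 116900 rad/s
X_L = ωL = 982 Ω
X_C = 1/(ωC) = 252 Ω
Branch 1: Z₁ = R = 310 Ω
Branch 2 (series LC): Z₂ = j(X_L − X_C) = j730 Ω
Parallel: Z = Z₁Z₂/(Z₁+Z₂), |Z| = 285 Ω, ∠Z = 23.0°
|Y| = 1/|Z| = 3.50 mS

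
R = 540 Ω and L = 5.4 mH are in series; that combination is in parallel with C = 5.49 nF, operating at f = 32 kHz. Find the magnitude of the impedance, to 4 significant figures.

ω = 2πf = 201100 rad/s
X_L = ωL = 1086 Ω
X_C = 1/(ωC) = 905.9 Ω
Branch 1 (R+jX_L): Z₁ = 540.0 + j1086 Ω, |Z₁| = 1213 Ω
Branch 2 (−jX_C): Z₂ = −j905.9 Ω
Parallel: Z = Z₁Z₂/(Z₁+Z₂), |Z| = 1930 Ω, ∠Z = -44.86°

1930 Ω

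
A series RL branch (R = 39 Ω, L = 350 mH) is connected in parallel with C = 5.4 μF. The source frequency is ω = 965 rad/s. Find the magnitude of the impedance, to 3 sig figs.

432 Ω

X_L = ωL = 338 Ω
X_C = 1/(ωC) = 192 Ω
Branch 1 (R+jX_L): Z₁ = 39.0 + j338 Ω, |Z₁| = 340 Ω
Branch 2 (−jX_C): Z₂ = −j192 Ω
Parallel: Z = Z₁Z₂/(Z₁+Z₂), |Z| = 432 Ω, ∠Z = -81.6°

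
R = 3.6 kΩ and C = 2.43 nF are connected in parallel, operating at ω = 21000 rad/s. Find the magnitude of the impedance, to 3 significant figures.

3540 Ω

X_C = 1/(ωC) = 19600 Ω
Parallel: admittances add. Y = 1/R + jωC
Y = (0.000278 + j5.1e-05) S
|Y| = 0.000282 S → |Z| = 1/|Y| = 3540 Ω, ∠Z = −∠Y = -10.4°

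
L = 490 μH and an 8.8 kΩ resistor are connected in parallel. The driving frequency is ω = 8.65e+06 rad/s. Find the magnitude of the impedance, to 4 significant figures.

X_L = ωL = 4238 Ω
Parallel: admittances add. Y = 1/R + 1/(jωL)
Y = (0.0001136 − j0.0002359) S
|Y| = 0.0002619 S → |Z| = 1/|Y| = 3819 Ω, ∠Z = −∠Y = 64.28°

3819 Ω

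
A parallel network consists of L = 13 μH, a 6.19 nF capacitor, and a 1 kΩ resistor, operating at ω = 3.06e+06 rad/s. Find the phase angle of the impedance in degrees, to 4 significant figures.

X_L = ωL = 39.78 Ω
X_C = 1/(ωC) = 52.79 Ω
Parallel: admittances add. Y = 1/R + 1/(jωL) + jωC
Y = (0.001000 − j0.006197) S
|Y| = 0.006277 S → |Z| = 1/|Y| = 159.3 Ω, ∠Z = −∠Y = 80.83°

80.83°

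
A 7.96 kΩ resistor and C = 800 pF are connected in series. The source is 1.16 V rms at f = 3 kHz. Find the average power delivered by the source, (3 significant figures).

2.40 μW

ω = 2πf = 18850 rad/s
X_C = 1/(ωC) = 66300 Ω
Z = 7960 − j66300 Ω
|Z| = √(7960² + 66300²) = 66800 Ω
∠Z = arctan(-66300/7960) = -83.2°
I = V/|Z| = 17.4 μA
P = VI cos φ = 1.16 × 1.74e-05 × cos(-83.2°) = 2.40 μW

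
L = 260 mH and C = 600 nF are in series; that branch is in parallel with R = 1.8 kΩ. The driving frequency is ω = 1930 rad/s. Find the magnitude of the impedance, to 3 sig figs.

355 Ω

X_L = ωL = 502 Ω
X_C = 1/(ωC) = 864 Ω
Branch 1: Z₁ = R = 1800 Ω
Branch 2 (series LC): Z₂ = j(X_L − X_C) = −j362 Ω
Parallel: Z = Z₁Z₂/(Z₁+Z₂), |Z| = 355 Ω, ∠Z = -78.6°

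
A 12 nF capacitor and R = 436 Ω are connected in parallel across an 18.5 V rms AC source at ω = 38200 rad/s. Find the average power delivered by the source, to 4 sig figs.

X_C = 1/(ωC) = 2182 Ω
Parallel: admittances add. Y = 1/R + jωC
Y = (0.002294 + j0.0004584) S
|Y| = 0.002339 S → |Z| = 1/|Y| = 427.5 Ω, ∠Z = −∠Y = -11.30°
I = V/|Z| = 43.27 mA
P = VI cos φ = 18.5 × 0.04327 × cos(-11.30°) = 785.0 mW

785.0 mW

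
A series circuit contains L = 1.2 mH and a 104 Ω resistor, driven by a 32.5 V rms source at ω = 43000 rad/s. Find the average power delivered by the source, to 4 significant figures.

X_L = ωL = 51.60 Ω
Z = 104.0 + j51.60 Ω
|Z| = √(104.0² + 51.60²) = 116.1 Ω
∠Z = arctan(51.60/104.0) = 26.39°
I = V/|Z| = 279.9 mA
P = VI cos φ = 32.5 × 0.2799 × cos(26.39°) = 8.150 W

8.150 W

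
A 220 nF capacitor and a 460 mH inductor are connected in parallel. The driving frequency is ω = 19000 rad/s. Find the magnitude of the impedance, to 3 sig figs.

246 Ω

X_L = ωL = 8740 Ω
X_C = 1/(ωC) = 239 Ω
Parallel: admittances add. Y = 1/(jωL) + jωC
Y = (0 + j0.00407) S
|Y| = 0.00407 S → |Z| = 1/|Y| = 246 Ω, ∠Z = −∠Y = -90.0°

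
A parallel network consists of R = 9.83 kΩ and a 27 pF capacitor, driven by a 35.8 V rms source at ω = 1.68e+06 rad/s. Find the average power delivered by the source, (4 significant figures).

130.4 mW

X_C = 1/(ωC) = 22050 Ω
Parallel: admittances add. Y = 1/R + jωC
Y = (0.0001017 + j4.536e-05) S
|Y| = 0.0001114 S → |Z| = 1/|Y| = 8978 Ω, ∠Z = −∠Y = -24.03°
I = V/|Z| = 3.988 mA
P = VI cos φ = 35.8 × 0.003988 × cos(-24.03°) = 130.4 mW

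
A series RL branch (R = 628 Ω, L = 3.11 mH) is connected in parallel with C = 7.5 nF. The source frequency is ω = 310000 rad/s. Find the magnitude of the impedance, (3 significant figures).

X_L = ωL = 964 Ω
X_C = 1/(ωC) = 430 Ω
Branch 1 (R+jX_L): Z₁ = 628 + j964 Ω, |Z₁| = 1150 Ω
Branch 2 (−jX_C): Z₂ = −j430 Ω
Parallel: Z = Z₁Z₂/(Z₁+Z₂), |Z| = 600 Ω, ∠Z = -73.5°

600 Ω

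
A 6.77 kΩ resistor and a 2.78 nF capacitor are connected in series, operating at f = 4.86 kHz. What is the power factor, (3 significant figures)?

ω = 2πf = 30540 rad/s
X_C = 1/(ωC) = 11800 Ω
Z = 6770 − j11800 Ω
|Z| = √(6770² + 11800²) = 13600 Ω
∠Z = arctan(-11800/6770) = -60.1°
cos φ = cos(-60.1°) = 0.498

0.498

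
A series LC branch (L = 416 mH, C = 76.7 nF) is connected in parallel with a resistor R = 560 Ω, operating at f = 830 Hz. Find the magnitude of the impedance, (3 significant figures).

ω = 2πf = 5215 rad/s
X_L = ωL = 2170 Ω
X_C = 1/(ωC) = 2500 Ω
Branch 1: Z₁ = R = 560 Ω
Branch 2 (series LC): Z₂ = j(X_L − X_C) = −j331 Ω
Parallel: Z = Z₁Z₂/(Z₁+Z₂), |Z| = 285 Ω, ∠Z = -59.4°

285 Ω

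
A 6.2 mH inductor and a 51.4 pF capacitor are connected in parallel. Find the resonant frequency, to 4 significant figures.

281.9 kHz

ω₀ = 1/√(LC) = 1/√(0.0062 × 5.14e-11) = 1.771e+06 rad/s
f₀ = ω₀/(2π) = 281.9 kHz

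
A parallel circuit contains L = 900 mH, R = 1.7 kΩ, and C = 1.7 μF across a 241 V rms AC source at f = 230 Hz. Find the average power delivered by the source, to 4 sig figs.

34.17 W

ω = 2πf = 1445 rad/s
X_L = ωL = 1301 Ω
X_C = 1/(ωC) = 407.0 Ω
Parallel: admittances add. Y = 1/R + 1/(jωL) + jωC
Y = (0.0005882 + j0.001688) S
|Y| = 0.001787 S → |Z| = 1/|Y| = 559.5 Ω, ∠Z = −∠Y = -70.79°
I = V/|Z| = 430.8 mA
P = VI cos φ = 241 × 0.4308 × cos(-70.79°) = 34.17 W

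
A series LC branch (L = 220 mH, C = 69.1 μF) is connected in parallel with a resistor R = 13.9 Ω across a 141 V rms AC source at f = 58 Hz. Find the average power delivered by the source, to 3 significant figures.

1.43 kW

ω = 2πf = 364.4 rad/s
X_L = ωL = 80.2 Ω
X_C = 1/(ωC) = 39.7 Ω
Branch 1: Z₁ = R = 13.9 Ω
Branch 2 (series LC): Z₂ = j(X_L − X_C) = j40.5 Ω
Parallel: Z = Z₁Z₂/(Z₁+Z₂), |Z| = 13.1 Ω, ∠Z = 19.0°
I = V/|Z| = 10.7 A
P = VI cos φ = 141 × 10.7 × cos(19.0°) = 1.43 kW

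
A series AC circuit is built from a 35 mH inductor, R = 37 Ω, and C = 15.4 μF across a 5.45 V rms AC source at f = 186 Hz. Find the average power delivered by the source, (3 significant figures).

ω = 2πf = 1169 rad/s
X_L = ωL = 40.9 Ω
X_C = 1/(ωC) = 55.6 Ω
Net reactance X = X_L − X_C = -14.7 Ω
Z = 37.0 − j14.7 Ω
|Z| = √(37.0² + 14.7²) = 39.8 Ω
∠Z = arctan(-14.7/37.0) = -21.6°
I = V/|Z| = 137 mA
P = VI cos φ = 5.45 × 0.137 × cos(-21.6°) = 694 mW

694 mW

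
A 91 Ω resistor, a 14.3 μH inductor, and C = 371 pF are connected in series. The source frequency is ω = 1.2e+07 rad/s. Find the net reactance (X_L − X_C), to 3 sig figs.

-53.0 Ω

X_L = ωL = 172 Ω
X_C = 1/(ωC) = 225 Ω
X = 172 − 225 = -53.0 Ω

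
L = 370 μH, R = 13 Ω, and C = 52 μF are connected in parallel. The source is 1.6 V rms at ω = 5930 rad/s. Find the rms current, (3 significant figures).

266 mA

X_L = ωL = 2.19 Ω
X_C = 1/(ωC) = 3.24 Ω
Parallel: admittances add. Y = 1/R + 1/(jωL) + jωC
Y = (0.0769 − j0.147) S
|Y| = 0.166 S → |Z| = 1/|Y| = 6.01 Ω, ∠Z = −∠Y = 62.4°
I = V/|Z| = 1.6/6.01 = 266 mA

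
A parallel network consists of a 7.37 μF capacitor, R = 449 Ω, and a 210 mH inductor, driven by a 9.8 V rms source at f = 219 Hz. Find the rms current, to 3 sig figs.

69.0 mA

ω = 2πf = 1376 rad/s
X_L = ωL = 289 Ω
X_C = 1/(ωC) = 98.6 Ω
Parallel: admittances add. Y = 1/R + 1/(jωL) + jωC
Y = (0.00223 + j0.00668) S
|Y| = 0.00704 S → |Z| = 1/|Y| = 142 Ω, ∠Z = −∠Y = -71.6°
I = V/|Z| = 9.8/142 = 69.0 mA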